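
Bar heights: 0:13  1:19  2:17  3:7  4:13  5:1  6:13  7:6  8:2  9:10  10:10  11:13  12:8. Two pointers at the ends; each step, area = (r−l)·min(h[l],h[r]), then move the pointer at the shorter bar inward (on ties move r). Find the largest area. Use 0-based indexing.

max area = 143

l=0 r=12: min(13,8)*12=96 best=96 *, r--
l=0 r=11: min(13,13)*11=143 best=143 *, r--
l=0 r=10: min(13,10)*10=100 best=143, r--
l=0 r=9: min(13,10)*9=90 best=143, r--
l=0 r=8: min(13,2)*8=16 best=143, r--
l=0 r=7: min(13,6)*7=42 best=143, r--
l=0 r=6: min(13,13)*6=78 best=143, r--
l=0 r=5: min(13,1)*5=5 best=143, r--
l=0 r=4: min(13,13)*4=52 best=143, r--
l=0 r=3: min(13,7)*3=21 best=143, r--
l=0 r=2: min(13,17)*2=26 best=143, l++
l=1 r=2: min(19,17)*1=17 best=143, r--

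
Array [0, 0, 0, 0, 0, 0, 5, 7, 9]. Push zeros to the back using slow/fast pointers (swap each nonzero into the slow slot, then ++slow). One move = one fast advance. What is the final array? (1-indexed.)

slow=1 fast=1: a[fast]=0, fast++
slow=1 fast=2: a[fast]=0, fast++
slow=1 fast=3: a[fast]=0, fast++
slow=1 fast=4: a[fast]=0, fast++
slow=1 fast=5: a[fast]=0, fast++
slow=1 fast=6: a[fast]=0, fast++
slow=1 fast=7: a[fast]=5≠0 swap→a[1]=5, slow++,fast++
slow=2 fast=8: a[fast]=7≠0 swap→a[2]=7, slow++,fast++
slow=3 fast=9: a[fast]=9≠0 swap→a[3]=9, slow++,fast++

[5, 7, 9, 0, 0, 0, 0, 0, 0]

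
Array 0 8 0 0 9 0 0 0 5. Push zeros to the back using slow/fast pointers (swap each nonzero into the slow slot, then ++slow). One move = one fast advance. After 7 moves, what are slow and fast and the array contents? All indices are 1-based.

(s=1,f=1) a[fast]=0 → fast++
(s=1,f=2) a[fast]=8≠0 swap→a[1]=8 → slow++,fast++
(s=2,f=3) a[fast]=0 → fast++
(s=2,f=4) a[fast]=0 → fast++
(s=2,f=5) a[fast]=9≠0 swap→a[2]=9 → slow++,fast++
(s=3,f=6) a[fast]=0 → fast++
(s=3,f=7) a[fast]=0 → fast++

slow=3, fast=8, a=[8, 9, 0, 0, 0, 0, 0, 0, 5]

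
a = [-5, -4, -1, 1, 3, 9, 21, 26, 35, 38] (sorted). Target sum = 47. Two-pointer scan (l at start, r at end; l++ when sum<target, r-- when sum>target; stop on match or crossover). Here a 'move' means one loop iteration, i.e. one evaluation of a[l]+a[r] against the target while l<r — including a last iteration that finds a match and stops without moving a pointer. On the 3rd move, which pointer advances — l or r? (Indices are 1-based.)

l

[1,10] -5+38=33 <47 → l++
[2,10] -4+38=34 <47 → l++
[3,10] -1+38=37 <47 → l++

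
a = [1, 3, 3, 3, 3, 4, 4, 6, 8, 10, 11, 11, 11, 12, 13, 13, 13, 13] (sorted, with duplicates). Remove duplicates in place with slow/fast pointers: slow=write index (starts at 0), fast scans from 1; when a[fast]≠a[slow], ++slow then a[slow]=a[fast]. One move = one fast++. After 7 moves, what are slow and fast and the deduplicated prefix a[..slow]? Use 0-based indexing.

(s=0,f=1) a[fast]=3≠a[slow]=1 write a[1]=3 → slow++,fast++
(s=1,f=2) a[fast]=3=a[slow] dup → fast++
(s=1,f=3) a[fast]=3=a[slow] dup → fast++
(s=1,f=4) a[fast]=3=a[slow] dup → fast++
(s=1,f=5) a[fast]=4≠a[slow]=3 write a[2]=4 → slow++,fast++
(s=2,f=6) a[fast]=4=a[slow] dup → fast++
(s=2,f=7) a[fast]=6≠a[slow]=4 write a[3]=6 → slow++,fast++

slow=3, fast=8, prefix=[1, 3, 4, 6]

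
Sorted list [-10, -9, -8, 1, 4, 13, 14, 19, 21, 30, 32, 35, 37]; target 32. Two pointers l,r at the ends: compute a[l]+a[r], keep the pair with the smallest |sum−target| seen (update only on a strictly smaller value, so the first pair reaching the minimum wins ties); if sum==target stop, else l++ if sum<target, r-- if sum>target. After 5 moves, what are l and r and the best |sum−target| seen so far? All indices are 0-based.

l=3, r=10, best |Δ|=3

l=0 r=12: -10+37=27 d=5 *, l++
l=1 r=12: -9+37=28 d=4 *, l++
l=2 r=12: -8+37=29 d=3 *, l++
l=3 r=12: 1+37=38 d=6, r--
l=3 r=11: 1+35=36 d=4, r--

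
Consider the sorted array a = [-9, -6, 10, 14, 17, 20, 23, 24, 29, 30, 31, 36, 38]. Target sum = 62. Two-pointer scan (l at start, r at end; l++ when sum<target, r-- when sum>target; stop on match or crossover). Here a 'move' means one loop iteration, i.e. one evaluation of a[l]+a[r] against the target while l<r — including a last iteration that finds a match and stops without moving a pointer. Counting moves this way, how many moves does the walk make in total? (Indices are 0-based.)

[0,12] -9+38=29 <62 → l++
[1,12] -6+38=32 <62 → l++
[2,12] 10+38=48 <62 → l++
[3,12] 14+38=52 <62 → l++
[4,12] 17+38=55 <62 → l++
[5,12] 20+38=58 <62 → l++
[6,12] 23+38=61 <62 → l++
[7,12] 24+38=62 → found

8 moves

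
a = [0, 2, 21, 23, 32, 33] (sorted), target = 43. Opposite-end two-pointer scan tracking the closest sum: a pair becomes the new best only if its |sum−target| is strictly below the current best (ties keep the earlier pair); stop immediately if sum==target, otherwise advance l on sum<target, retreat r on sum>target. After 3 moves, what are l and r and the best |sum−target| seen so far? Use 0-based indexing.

[0,5] 0+33=33 d=10 * → l++
[1,5] 2+33=35 d=8 * → l++
[2,5] 21+33=54 d=11 → r--

l=2, r=4, best |Δ|=8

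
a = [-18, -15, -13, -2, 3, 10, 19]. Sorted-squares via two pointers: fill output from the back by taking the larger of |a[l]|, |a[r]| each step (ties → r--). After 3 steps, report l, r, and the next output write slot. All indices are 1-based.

l=1 r=7: |-18|<=|19| out[7]=361, r--
l=1 r=6: |-18|>|10| out[6]=324, l++
l=2 r=6: |-15|>|10| out[5]=225, l++

l=3, r=6, next write slot=4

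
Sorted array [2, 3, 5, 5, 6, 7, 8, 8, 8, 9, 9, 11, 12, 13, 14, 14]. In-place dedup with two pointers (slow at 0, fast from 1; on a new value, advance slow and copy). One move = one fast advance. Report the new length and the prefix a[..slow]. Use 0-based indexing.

(s=0,f=1) a[fast]=3≠a[slow]=2 write a[1]=3 → slow++,fast++
(s=1,f=2) a[fast]=5≠a[slow]=3 write a[2]=5 → slow++,fast++
(s=2,f=3) a[fast]=5=a[slow] dup → fast++
(s=2,f=4) a[fast]=6≠a[slow]=5 write a[3]=6 → slow++,fast++
(s=3,f=5) a[fast]=7≠a[slow]=6 write a[4]=7 → slow++,fast++
(s=4,f=6) a[fast]=8≠a[slow]=7 write a[5]=8 → slow++,fast++
(s=5,f=7) a[fast]=8=a[slow] dup → fast++
(s=5,f=8) a[fast]=8=a[slow] dup → fast++
(s=5,f=9) a[fast]=9≠a[slow]=8 write a[6]=9 → slow++,fast++
(s=6,f=10) a[fast]=9=a[slow] dup → fast++
(s=6,f=11) a[fast]=11≠a[slow]=9 write a[7]=11 → slow++,fast++
(s=7,f=12) a[fast]=12≠a[slow]=11 write a[8]=12 → slow++,fast++
(s=8,f=13) a[fast]=13≠a[slow]=12 write a[9]=13 → slow++,fast++
(s=9,f=14) a[fast]=14≠a[slow]=13 write a[10]=14 → slow++,fast++
(s=10,f=15) a[fast]=14=a[slow] dup → fast++

length 11; prefix = [2, 3, 5, 6, 7, 8, 9, 11, 12, 13, 14]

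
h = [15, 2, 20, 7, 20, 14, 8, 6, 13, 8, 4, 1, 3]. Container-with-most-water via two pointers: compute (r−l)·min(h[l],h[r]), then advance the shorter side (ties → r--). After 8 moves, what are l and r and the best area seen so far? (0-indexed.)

l=0, r=4, best area=104

l=0 r=12: min(15,3)*12=36 best=36 *, r--
l=0 r=11: min(15,1)*11=11 best=36, r--
l=0 r=10: min(15,4)*10=40 best=40 *, r--
l=0 r=9: min(15,8)*9=72 best=72 *, r--
l=0 r=8: min(15,13)*8=104 best=104 *, r--
l=0 r=7: min(15,6)*7=42 best=104, r--
l=0 r=6: min(15,8)*6=48 best=104, r--
l=0 r=5: min(15,14)*5=70 best=104, r--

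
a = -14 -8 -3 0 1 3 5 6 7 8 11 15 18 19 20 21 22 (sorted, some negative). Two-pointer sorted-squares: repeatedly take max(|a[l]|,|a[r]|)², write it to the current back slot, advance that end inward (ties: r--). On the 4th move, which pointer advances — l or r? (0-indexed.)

l=0 r=16: |-14|<=|22| out[16]=484, r--
l=0 r=15: |-14|<=|21| out[15]=441, r--
l=0 r=14: |-14|<=|20| out[14]=400, r--
l=0 r=13: |-14|<=|19| out[13]=361, r--

r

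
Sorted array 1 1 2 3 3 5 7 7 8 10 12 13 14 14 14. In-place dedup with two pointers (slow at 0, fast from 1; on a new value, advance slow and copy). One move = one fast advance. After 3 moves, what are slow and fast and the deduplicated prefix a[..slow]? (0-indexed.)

(s=0,f=1) a[fast]=1=a[slow] dup → fast++
(s=0,f=2) a[fast]=2≠a[slow]=1 write a[1]=2 → slow++,fast++
(s=1,f=3) a[fast]=3≠a[slow]=2 write a[2]=3 → slow++,fast++

slow=2, fast=4, prefix=[1, 2, 3]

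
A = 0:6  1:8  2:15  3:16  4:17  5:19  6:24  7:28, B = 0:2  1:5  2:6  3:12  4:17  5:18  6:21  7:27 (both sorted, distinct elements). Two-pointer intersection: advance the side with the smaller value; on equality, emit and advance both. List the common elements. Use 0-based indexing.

intersection = [6, 17]

[i=0,j=0] 6>2 → j++
[i=0,j=1] 6>5 → j++
[i=0,j=2] 6==6 emit → i++,j++
[i=1,j=3] 8<12 → i++
[i=2,j=3] 15>12 → j++
[i=2,j=4] 15<17 → i++
[i=3,j=4] 16<17 → i++
[i=4,j=4] 17==17 emit → i++,j++
[i=5,j=5] 19>18 → j++
[i=5,j=6] 19<21 → i++
[i=6,j=6] 24>21 → j++
[i=6,j=7] 24<27 → i++
[i=7,j=7] 28>27 → j++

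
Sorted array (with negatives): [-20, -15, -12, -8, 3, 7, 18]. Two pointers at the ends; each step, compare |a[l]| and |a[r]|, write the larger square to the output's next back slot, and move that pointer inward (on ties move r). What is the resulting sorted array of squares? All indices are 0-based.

[9, 49, 64, 144, 225, 324, 400]

l=0 r=6: |-20|>|18| out[6]=400, l++
l=1 r=6: |-15|<=|18| out[5]=324, r--
l=1 r=5: |-15|>|7| out[4]=225, l++
l=2 r=5: |-12|>|7| out[3]=144, l++
l=3 r=5: |-8|>|7| out[2]=64, l++
l=4 r=5: |3|<=|7| out[1]=49, r--
l=4 r=4: |3|<=|3| out[0]=9, r--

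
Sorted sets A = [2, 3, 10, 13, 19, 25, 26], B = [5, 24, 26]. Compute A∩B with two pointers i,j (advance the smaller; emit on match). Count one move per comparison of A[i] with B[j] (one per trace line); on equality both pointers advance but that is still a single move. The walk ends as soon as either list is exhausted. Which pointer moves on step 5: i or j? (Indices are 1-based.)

i=1 j=1: 2<5, i++
i=2 j=1: 3<5, i++
i=3 j=1: 10>5, j++
i=3 j=2: 10<24, i++
i=4 j=2: 13<24, i++

i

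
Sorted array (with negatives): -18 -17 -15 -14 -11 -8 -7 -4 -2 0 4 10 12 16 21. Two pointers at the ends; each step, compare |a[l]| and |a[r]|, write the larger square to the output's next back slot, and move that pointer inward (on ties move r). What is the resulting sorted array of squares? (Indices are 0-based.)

[0,14] |-18|<=|21| out[14]=441 → r--
[0,13] |-18|>|16| out[13]=324 → l++
[1,13] |-17|>|16| out[12]=289 → l++
[2,13] |-15|<=|16| out[11]=256 → r--
[2,12] |-15|>|12| out[10]=225 → l++
[3,12] |-14|>|12| out[9]=196 → l++
[4,12] |-11|<=|12| out[8]=144 → r--
[4,11] |-11|>|10| out[7]=121 → l++
[5,11] |-8|<=|10| out[6]=100 → r--
[5,10] |-8|>|4| out[5]=64 → l++
[6,10] |-7|>|4| out[4]=49 → l++
[7,10] |-4|<=|4| out[3]=16 → r--
[7,9] |-4|>|0| out[2]=16 → l++
[8,9] |-2|>|0| out[1]=4 → l++
[9,9] |0|<=|0| out[0]=0 → r--

[0, 4, 16, 16, 49, 64, 100, 121, 144, 196, 225, 256, 289, 324, 441]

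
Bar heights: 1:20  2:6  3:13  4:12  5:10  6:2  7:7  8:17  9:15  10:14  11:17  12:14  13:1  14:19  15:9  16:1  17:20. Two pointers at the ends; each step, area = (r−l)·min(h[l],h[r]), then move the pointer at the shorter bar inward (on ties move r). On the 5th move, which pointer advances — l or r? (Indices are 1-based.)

l=1 r=17: min(20,20)*16=320 best=320 *, r--
l=1 r=16: min(20,1)*15=15 best=320, r--
l=1 r=15: min(20,9)*14=126 best=320, r--
l=1 r=14: min(20,19)*13=247 best=320, r--
l=1 r=13: min(20,1)*12=12 best=320, r--

r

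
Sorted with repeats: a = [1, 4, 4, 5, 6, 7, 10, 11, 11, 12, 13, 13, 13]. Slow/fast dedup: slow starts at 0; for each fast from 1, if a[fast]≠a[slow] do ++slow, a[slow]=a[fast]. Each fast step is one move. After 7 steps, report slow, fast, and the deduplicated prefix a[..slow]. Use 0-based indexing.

slow=0 fast=1: a[fast]=4≠a[slow]=1 write a[1]=4, slow++,fast++
slow=1 fast=2: a[fast]=4=a[slow] dup, fast++
slow=1 fast=3: a[fast]=5≠a[slow]=4 write a[2]=5, slow++,fast++
slow=2 fast=4: a[fast]=6≠a[slow]=5 write a[3]=6, slow++,fast++
slow=3 fast=5: a[fast]=7≠a[slow]=6 write a[4]=7, slow++,fast++
slow=4 fast=6: a[fast]=10≠a[slow]=7 write a[5]=10, slow++,fast++
slow=5 fast=7: a[fast]=11≠a[slow]=10 write a[6]=11, slow++,fast++

slow=6, fast=8, prefix=[1, 4, 5, 6, 7, 10, 11]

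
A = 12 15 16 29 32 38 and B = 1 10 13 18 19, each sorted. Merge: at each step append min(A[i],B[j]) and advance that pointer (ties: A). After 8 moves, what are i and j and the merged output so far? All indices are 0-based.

i=0 j=0: A[i]=12>B[j]=1 take 1, j++
i=0 j=1: A[i]=12>B[j]=10 take 10, j++
i=0 j=2: A[i]=12<=B[j]=13 take 12, i++
i=1 j=2: A[i]=15>B[j]=13 take 13, j++
i=1 j=3: A[i]=15<=B[j]=18 take 15, i++
i=2 j=3: A[i]=16<=B[j]=18 take 16, i++
i=3 j=3: A[i]=29>B[j]=18 take 18, j++
i=3 j=4: A[i]=29>B[j]=19 take 19, j++

i=3, j=5, merged so far=[1, 10, 12, 13, 15, 16, 18, 19]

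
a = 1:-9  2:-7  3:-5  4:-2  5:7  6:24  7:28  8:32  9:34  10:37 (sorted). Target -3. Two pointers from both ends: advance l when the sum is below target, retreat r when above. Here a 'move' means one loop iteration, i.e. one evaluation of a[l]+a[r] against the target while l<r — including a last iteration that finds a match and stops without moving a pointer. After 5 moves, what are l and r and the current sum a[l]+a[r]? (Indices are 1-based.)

[1,10] -9+37=28 >-3 → r--
[1,9] -9+34=25 >-3 → r--
[1,8] -9+32=23 >-3 → r--
[1,7] -9+28=19 >-3 → r--
[1,6] -9+24=15 >-3 → r--

l=1, r=5, sum=-2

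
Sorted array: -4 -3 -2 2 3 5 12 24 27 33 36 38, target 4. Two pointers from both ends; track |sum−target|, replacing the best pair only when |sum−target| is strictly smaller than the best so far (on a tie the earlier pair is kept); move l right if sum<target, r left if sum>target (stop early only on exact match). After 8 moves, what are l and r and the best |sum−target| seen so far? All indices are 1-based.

l=3, r=6, best |Δ|=2

l=1 r=12: -4+38=34 d=30 *, r--
l=1 r=11: -4+36=32 d=28 *, r--
l=1 r=10: -4+33=29 d=25 *, r--
l=1 r=9: -4+27=23 d=19 *, r--
l=1 r=8: -4+24=20 d=16 *, r--
l=1 r=7: -4+12=8 d=4 *, r--
l=1 r=6: -4+5=1 d=3 *, l++
l=2 r=6: -3+5=2 d=2 *, l++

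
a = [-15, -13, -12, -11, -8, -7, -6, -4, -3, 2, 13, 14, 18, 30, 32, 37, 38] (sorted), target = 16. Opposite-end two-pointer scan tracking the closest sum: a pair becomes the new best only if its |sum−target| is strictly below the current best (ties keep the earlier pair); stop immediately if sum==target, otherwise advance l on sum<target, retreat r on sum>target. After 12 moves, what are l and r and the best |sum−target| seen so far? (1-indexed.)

l=1 r=17: -15+38=23 d=7 *, r--
l=1 r=16: -15+37=22 d=6 *, r--
l=1 r=15: -15+32=17 d=1 *, r--
l=1 r=14: -15+30=15 d=1, l++
l=2 r=14: -13+30=17 d=1, r--
l=2 r=13: -13+18=5 d=11, l++
l=3 r=13: -12+18=6 d=10, l++
l=4 r=13: -11+18=7 d=9, l++
l=5 r=13: -8+18=10 d=6, l++
l=6 r=13: -7+18=11 d=5, l++
l=7 r=13: -6+18=12 d=4, l++
l=8 r=13: -4+18=14 d=2, l++

l=9, r=13, best |Δ|=1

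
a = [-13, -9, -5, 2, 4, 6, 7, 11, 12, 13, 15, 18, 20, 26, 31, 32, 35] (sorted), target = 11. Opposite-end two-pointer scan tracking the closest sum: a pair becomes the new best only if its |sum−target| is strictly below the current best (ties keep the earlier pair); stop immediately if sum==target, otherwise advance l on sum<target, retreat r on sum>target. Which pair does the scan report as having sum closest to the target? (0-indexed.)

[0,16] -13+35=22 d=11 * → r--
[0,15] -13+32=19 d=8 * → r--
[0,14] -13+31=18 d=7 * → r--
[0,13] -13+26=13 d=2 * → r--
[0,12] -13+20=7 d=4 → l++
[1,12] -9+20=11 d=0 * → stop

pair (-9, 20) with sum 11 (|Δ|=0)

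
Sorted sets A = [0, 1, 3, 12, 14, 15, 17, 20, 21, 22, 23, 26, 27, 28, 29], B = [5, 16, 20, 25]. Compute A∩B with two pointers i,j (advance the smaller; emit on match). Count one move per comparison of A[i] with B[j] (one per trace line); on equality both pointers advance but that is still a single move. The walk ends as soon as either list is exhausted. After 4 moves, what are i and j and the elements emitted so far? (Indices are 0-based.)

i=3, j=1, emitted=[]

[i=0,j=0] 0<5 → i++
[i=1,j=0] 1<5 → i++
[i=2,j=0] 3<5 → i++
[i=3,j=0] 12>5 → j++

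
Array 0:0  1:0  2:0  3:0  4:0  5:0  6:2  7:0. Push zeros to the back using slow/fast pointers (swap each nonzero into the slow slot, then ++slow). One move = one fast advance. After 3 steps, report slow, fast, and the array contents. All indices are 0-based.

slow=0, fast=3, a=[0, 0, 0, 0, 0, 0, 2, 0]

(s=0,f=0) a[fast]=0 → fast++
(s=0,f=1) a[fast]=0 → fast++
(s=0,f=2) a[fast]=0 → fast++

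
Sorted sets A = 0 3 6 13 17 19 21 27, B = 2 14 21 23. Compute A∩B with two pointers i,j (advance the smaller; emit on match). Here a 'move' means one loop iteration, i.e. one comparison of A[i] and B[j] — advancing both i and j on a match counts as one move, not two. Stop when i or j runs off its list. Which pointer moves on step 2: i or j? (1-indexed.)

[i=1,j=1] 0<2 → i++
[i=2,j=1] 3>2 → j++

j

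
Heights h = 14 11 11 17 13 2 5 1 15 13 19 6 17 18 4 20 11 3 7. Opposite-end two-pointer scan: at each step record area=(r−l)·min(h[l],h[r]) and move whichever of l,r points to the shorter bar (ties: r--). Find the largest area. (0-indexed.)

max area = 210

[0,18] min(14,7)*18=126 best=126 * → r--
[0,17] min(14,3)*17=51 best=126 → r--
[0,16] min(14,11)*16=176 best=176 * → r--
[0,15] min(14,20)*15=210 best=210 * → l++
[1,15] min(11,20)*14=154 best=210 → l++
[2,15] min(11,20)*13=143 best=210 → l++
[3,15] min(17,20)*12=204 best=210 → l++
[4,15] min(13,20)*11=143 best=210 → l++
[5,15] min(2,20)*10=20 best=210 → l++
[6,15] min(5,20)*9=45 best=210 → l++
[7,15] min(1,20)*8=8 best=210 → l++
[8,15] min(15,20)*7=105 best=210 → l++
[9,15] min(13,20)*6=78 best=210 → l++
[10,15] min(19,20)*5=95 best=210 → l++
[11,15] min(6,20)*4=24 best=210 → l++
[12,15] min(17,20)*3=51 best=210 → l++
[13,15] min(18,20)*2=36 best=210 → l++
[14,15] min(4,20)*1=4 best=210 → l++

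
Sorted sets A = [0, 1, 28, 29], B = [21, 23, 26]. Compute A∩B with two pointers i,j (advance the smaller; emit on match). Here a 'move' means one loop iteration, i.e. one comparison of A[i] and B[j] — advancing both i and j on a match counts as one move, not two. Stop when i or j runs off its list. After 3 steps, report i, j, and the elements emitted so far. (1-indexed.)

i=1 j=1: 0<21, i++
i=2 j=1: 1<21, i++
i=3 j=1: 28>21, j++

i=3, j=2, emitted=[]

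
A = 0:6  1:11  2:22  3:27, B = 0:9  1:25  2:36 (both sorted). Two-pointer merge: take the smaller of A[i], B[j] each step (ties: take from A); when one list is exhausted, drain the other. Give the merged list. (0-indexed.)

[6, 9, 11, 22, 25, 27, 36]

[i=0,j=0] A[i]=6<=B[j]=9 take 6 → i++
[i=1,j=0] A[i]=11>B[j]=9 take 9 → j++
[i=1,j=1] A[i]=11<=B[j]=25 take 11 → i++
[i=2,j=1] A[i]=22<=B[j]=25 take 22 → i++
[i=3,j=1] A[i]=27>B[j]=25 take 25 → j++
[i=3,j=2] A[i]=27<=B[j]=36 take 27 → i++
[i=4,j=2] A done, take B[j]=36 → j++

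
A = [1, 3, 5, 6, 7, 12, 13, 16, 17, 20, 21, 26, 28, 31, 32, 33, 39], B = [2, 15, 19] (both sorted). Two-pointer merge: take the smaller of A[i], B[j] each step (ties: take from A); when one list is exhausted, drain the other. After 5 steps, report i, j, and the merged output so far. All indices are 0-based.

i=4, j=1, merged so far=[1, 2, 3, 5, 6]

[i=0,j=0] A[i]=1<=B[j]=2 take 1 → i++
[i=1,j=0] A[i]=3>B[j]=2 take 2 → j++
[i=1,j=1] A[i]=3<=B[j]=15 take 3 → i++
[i=2,j=1] A[i]=5<=B[j]=15 take 5 → i++
[i=3,j=1] A[i]=6<=B[j]=15 take 6 → i++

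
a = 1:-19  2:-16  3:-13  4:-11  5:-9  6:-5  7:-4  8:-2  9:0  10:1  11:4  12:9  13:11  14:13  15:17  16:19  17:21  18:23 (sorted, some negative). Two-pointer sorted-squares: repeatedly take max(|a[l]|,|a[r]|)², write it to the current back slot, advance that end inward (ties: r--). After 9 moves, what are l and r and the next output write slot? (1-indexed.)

[1,18] |-19|<=|23| out[18]=529 → r--
[1,17] |-19|<=|21| out[17]=441 → r--
[1,16] |-19|<=|19| out[16]=361 → r--
[1,15] |-19|>|17| out[15]=361 → l++
[2,15] |-16|<=|17| out[14]=289 → r--
[2,14] |-16|>|13| out[13]=256 → l++
[3,14] |-13|<=|13| out[12]=169 → r--
[3,13] |-13|>|11| out[11]=169 → l++
[4,13] |-11|<=|11| out[10]=121 → r--

l=4, r=12, next write slot=9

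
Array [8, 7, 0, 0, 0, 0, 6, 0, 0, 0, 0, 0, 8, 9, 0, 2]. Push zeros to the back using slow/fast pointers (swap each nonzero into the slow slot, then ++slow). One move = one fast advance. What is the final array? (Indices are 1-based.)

(s=1,f=1) a[fast]=8≠0 swap→a[1]=8 → slow++,fast++
(s=2,f=2) a[fast]=7≠0 swap→a[2]=7 → slow++,fast++
(s=3,f=3) a[fast]=0 → fast++
(s=3,f=4) a[fast]=0 → fast++
(s=3,f=5) a[fast]=0 → fast++
(s=3,f=6) a[fast]=0 → fast++
(s=3,f=7) a[fast]=6≠0 swap→a[3]=6 → slow++,fast++
(s=4,f=8) a[fast]=0 → fast++
(s=4,f=9) a[fast]=0 → fast++
(s=4,f=10) a[fast]=0 → fast++
(s=4,f=11) a[fast]=0 → fast++
(s=4,f=12) a[fast]=0 → fast++
(s=4,f=13) a[fast]=8≠0 swap→a[4]=8 → slow++,fast++
(s=5,f=14) a[fast]=9≠0 swap→a[5]=9 → slow++,fast++
(s=6,f=15) a[fast]=0 → fast++
(s=6,f=16) a[fast]=2≠0 swap→a[6]=2 → slow++,fast++

[8, 7, 6, 8, 9, 2, 0, 0, 0, 0, 0, 0, 0, 0, 0, 0]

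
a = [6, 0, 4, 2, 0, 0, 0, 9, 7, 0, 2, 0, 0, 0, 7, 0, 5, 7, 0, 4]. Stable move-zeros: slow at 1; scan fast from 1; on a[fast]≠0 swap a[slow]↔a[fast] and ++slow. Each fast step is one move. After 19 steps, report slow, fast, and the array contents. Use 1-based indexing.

slow=10, fast=20, a=[6, 4, 2, 9, 7, 2, 7, 5, 7, 0, 0, 0, 0, 0, 0, 0, 0, 0, 0, 4]

slow=1 fast=1: a[fast]=6≠0 swap→a[1]=6, slow++,fast++
slow=2 fast=2: a[fast]=0, fast++
slow=2 fast=3: a[fast]=4≠0 swap→a[2]=4, slow++,fast++
slow=3 fast=4: a[fast]=2≠0 swap→a[3]=2, slow++,fast++
slow=4 fast=5: a[fast]=0, fast++
slow=4 fast=6: a[fast]=0, fast++
slow=4 fast=7: a[fast]=0, fast++
slow=4 fast=8: a[fast]=9≠0 swap→a[4]=9, slow++,fast++
slow=5 fast=9: a[fast]=7≠0 swap→a[5]=7, slow++,fast++
slow=6 fast=10: a[fast]=0, fast++
slow=6 fast=11: a[fast]=2≠0 swap→a[6]=2, slow++,fast++
slow=7 fast=12: a[fast]=0, fast++
slow=7 fast=13: a[fast]=0, fast++
slow=7 fast=14: a[fast]=0, fast++
slow=7 fast=15: a[fast]=7≠0 swap→a[7]=7, slow++,fast++
slow=8 fast=16: a[fast]=0, fast++
slow=8 fast=17: a[fast]=5≠0 swap→a[8]=5, slow++,fast++
slow=9 fast=18: a[fast]=7≠0 swap→a[9]=7, slow++,fast++
slow=10 fast=19: a[fast]=0, fast++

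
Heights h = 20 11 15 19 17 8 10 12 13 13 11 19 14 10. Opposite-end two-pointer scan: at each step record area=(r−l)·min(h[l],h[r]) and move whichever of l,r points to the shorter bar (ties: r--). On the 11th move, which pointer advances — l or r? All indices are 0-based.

r

l=0 r=13: min(20,10)*13=130 best=130 *, r--
l=0 r=12: min(20,14)*12=168 best=168 *, r--
l=0 r=11: min(20,19)*11=209 best=209 *, r--
l=0 r=10: min(20,11)*10=110 best=209, r--
l=0 r=9: min(20,13)*9=117 best=209, r--
l=0 r=8: min(20,13)*8=104 best=209, r--
l=0 r=7: min(20,12)*7=84 best=209, r--
l=0 r=6: min(20,10)*6=60 best=209, r--
l=0 r=5: min(20,8)*5=40 best=209, r--
l=0 r=4: min(20,17)*4=68 best=209, r--
l=0 r=3: min(20,19)*3=57 best=209, r--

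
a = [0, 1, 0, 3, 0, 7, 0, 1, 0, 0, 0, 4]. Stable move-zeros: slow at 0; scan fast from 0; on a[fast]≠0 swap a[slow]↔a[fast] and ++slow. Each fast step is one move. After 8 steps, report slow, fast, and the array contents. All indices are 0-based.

slow=0 fast=0: a[fast]=0, fast++
slow=0 fast=1: a[fast]=1≠0 swap→a[0]=1, slow++,fast++
slow=1 fast=2: a[fast]=0, fast++
slow=1 fast=3: a[fast]=3≠0 swap→a[1]=3, slow++,fast++
slow=2 fast=4: a[fast]=0, fast++
slow=2 fast=5: a[fast]=7≠0 swap→a[2]=7, slow++,fast++
slow=3 fast=6: a[fast]=0, fast++
slow=3 fast=7: a[fast]=1≠0 swap→a[3]=1, slow++,fast++

slow=4, fast=8, a=[1, 3, 7, 1, 0, 0, 0, 0, 0, 0, 0, 4]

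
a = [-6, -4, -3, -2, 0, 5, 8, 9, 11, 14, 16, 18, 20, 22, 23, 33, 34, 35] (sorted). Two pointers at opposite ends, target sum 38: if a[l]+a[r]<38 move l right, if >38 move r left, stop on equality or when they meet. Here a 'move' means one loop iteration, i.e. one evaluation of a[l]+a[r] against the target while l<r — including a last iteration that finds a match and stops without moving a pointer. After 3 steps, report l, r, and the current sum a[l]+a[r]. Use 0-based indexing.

l=0 r=17: -6+35=29 <38, l++
l=1 r=17: -4+35=31 <38, l++
l=2 r=17: -3+35=32 <38, l++

l=3, r=17, sum=33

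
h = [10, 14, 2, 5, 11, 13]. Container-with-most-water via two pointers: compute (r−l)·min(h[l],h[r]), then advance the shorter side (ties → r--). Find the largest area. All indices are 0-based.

l=0 r=5: min(10,13)*5=50 best=50 *, l++
l=1 r=5: min(14,13)*4=52 best=52 *, r--
l=1 r=4: min(14,11)*3=33 best=52, r--
l=1 r=3: min(14,5)*2=10 best=52, r--
l=1 r=2: min(14,2)*1=2 best=52, r--

max area = 52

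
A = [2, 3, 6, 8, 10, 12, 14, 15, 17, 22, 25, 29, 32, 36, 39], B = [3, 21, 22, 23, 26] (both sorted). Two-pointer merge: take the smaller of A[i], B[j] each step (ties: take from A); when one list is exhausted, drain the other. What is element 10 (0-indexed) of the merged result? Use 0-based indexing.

i=0 j=0: A[i]=2<=B[j]=3 take 2, i++
i=1 j=0: A[i]=3<=B[j]=3 take 3, i++
i=2 j=0: A[i]=6>B[j]=3 take 3, j++
i=2 j=1: A[i]=6<=B[j]=21 take 6, i++
i=3 j=1: A[i]=8<=B[j]=21 take 8, i++
i=4 j=1: A[i]=10<=B[j]=21 take 10, i++
i=5 j=1: A[i]=12<=B[j]=21 take 12, i++
i=6 j=1: A[i]=14<=B[j]=21 take 14, i++
i=7 j=1: A[i]=15<=B[j]=21 take 15, i++
i=8 j=1: A[i]=17<=B[j]=21 take 17, i++
i=9 j=1: A[i]=22>B[j]=21 take 21, j++
i=9 j=2: A[i]=22<=B[j]=22 take 22, i++
i=10 j=2: A[i]=25>B[j]=22 take 22, j++
i=10 j=3: A[i]=25>B[j]=23 take 23, j++
i=10 j=4: A[i]=25<=B[j]=26 take 25, i++
i=11 j=4: A[i]=29>B[j]=26 take 26, j++
i=11 j=5: B done, take A[i]=29, i++
i=12 j=5: B done, take A[i]=32, i++
i=13 j=5: B done, take A[i]=36, i++
i=14 j=5: B done, take A[i]=39, i++

merged[10] = 21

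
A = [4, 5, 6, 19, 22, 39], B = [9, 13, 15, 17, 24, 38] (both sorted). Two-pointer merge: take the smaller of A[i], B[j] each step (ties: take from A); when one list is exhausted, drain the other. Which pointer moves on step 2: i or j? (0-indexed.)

i

[i=0,j=0] A[i]=4<=B[j]=9 take 4 → i++
[i=1,j=0] A[i]=5<=B[j]=9 take 5 → i++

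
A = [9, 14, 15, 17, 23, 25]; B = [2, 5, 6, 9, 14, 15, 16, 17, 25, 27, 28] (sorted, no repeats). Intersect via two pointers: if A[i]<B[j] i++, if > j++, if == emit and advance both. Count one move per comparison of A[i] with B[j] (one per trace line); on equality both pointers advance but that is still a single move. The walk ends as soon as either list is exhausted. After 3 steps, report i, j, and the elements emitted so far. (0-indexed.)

[i=0,j=0] 9>2 → j++
[i=0,j=1] 9>5 → j++
[i=0,j=2] 9>6 → j++

i=0, j=3, emitted=[]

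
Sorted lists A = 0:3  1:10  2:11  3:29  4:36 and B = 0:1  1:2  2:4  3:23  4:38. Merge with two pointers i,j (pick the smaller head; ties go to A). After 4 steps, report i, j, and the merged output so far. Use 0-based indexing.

i=1, j=3, merged so far=[1, 2, 3, 4]

i=0 j=0: A[i]=3>B[j]=1 take 1, j++
i=0 j=1: A[i]=3>B[j]=2 take 2, j++
i=0 j=2: A[i]=3<=B[j]=4 take 3, i++
i=1 j=2: A[i]=10>B[j]=4 take 4, j++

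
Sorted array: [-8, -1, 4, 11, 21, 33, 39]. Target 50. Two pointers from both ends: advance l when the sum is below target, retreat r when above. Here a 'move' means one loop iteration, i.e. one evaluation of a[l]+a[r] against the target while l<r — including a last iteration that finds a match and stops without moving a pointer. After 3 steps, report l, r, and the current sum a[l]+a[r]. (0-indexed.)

l=3, r=6, sum=50

[0,6] -8+39=31 <50 → l++
[1,6] -1+39=38 <50 → l++
[2,6] 4+39=43 <50 → l++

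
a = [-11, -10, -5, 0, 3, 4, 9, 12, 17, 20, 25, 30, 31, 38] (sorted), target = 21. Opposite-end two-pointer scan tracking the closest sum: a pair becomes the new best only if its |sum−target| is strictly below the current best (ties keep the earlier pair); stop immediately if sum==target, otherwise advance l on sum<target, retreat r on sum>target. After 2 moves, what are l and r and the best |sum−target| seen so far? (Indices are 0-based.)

l=1, r=12, best |Δ|=1

l=0 r=13: -11+38=27 d=6 *, r--
l=0 r=12: -11+31=20 d=1 *, l++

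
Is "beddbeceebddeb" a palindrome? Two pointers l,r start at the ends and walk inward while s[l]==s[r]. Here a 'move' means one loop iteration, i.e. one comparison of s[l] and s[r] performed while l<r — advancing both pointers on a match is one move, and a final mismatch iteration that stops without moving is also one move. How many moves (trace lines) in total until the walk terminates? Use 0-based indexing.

l=0 r=13: 'b'=='b', l++,r--
l=1 r=12: 'e'=='e', l++,r--
l=2 r=11: 'd'=='d', l++,r--
l=3 r=10: 'd'=='d', l++,r--
l=4 r=9: 'b'=='b', l++,r--
l=5 r=8: 'e'=='e', l++,r--
l=6 r=7: 'c'!='e', stop

7 moves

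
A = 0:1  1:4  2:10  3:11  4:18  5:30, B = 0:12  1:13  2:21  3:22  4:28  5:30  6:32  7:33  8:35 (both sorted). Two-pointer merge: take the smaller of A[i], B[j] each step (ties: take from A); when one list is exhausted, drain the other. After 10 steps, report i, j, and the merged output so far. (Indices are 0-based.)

i=5, j=5, merged so far=[1, 4, 10, 11, 12, 13, 18, 21, 22, 28]

[i=0,j=0] A[i]=1<=B[j]=12 take 1 → i++
[i=1,j=0] A[i]=4<=B[j]=12 take 4 → i++
[i=2,j=0] A[i]=10<=B[j]=12 take 10 → i++
[i=3,j=0] A[i]=11<=B[j]=12 take 11 → i++
[i=4,j=0] A[i]=18>B[j]=12 take 12 → j++
[i=4,j=1] A[i]=18>B[j]=13 take 13 → j++
[i=4,j=2] A[i]=18<=B[j]=21 take 18 → i++
[i=5,j=2] A[i]=30>B[j]=21 take 21 → j++
[i=5,j=3] A[i]=30>B[j]=22 take 22 → j++
[i=5,j=4] A[i]=30>B[j]=28 take 28 → j++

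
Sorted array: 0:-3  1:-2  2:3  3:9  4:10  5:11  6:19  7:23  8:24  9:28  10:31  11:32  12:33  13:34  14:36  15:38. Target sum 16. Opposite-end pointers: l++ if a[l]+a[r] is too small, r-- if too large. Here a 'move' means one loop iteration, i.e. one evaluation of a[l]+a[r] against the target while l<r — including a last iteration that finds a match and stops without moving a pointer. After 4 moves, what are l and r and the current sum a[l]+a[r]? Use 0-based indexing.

l=0, r=11, sum=29

[0,15] -3+38=35 >16 → r--
[0,14] -3+36=33 >16 → r--
[0,13] -3+34=31 >16 → r--
[0,12] -3+33=30 >16 → r--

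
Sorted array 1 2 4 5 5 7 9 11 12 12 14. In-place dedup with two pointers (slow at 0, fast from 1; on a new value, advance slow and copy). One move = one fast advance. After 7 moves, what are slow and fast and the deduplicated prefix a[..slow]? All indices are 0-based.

(s=0,f=1) a[fast]=2≠a[slow]=1 write a[1]=2 → slow++,fast++
(s=1,f=2) a[fast]=4≠a[slow]=2 write a[2]=4 → slow++,fast++
(s=2,f=3) a[fast]=5≠a[slow]=4 write a[3]=5 → slow++,fast++
(s=3,f=4) a[fast]=5=a[slow] dup → fast++
(s=3,f=5) a[fast]=7≠a[slow]=5 write a[4]=7 → slow++,fast++
(s=4,f=6) a[fast]=9≠a[slow]=7 write a[5]=9 → slow++,fast++
(s=5,f=7) a[fast]=11≠a[slow]=9 write a[6]=11 → slow++,fast++

slow=6, fast=8, prefix=[1, 2, 4, 5, 7, 9, 11]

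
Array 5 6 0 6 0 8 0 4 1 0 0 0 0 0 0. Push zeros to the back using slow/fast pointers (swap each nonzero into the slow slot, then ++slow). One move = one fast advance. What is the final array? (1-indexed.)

[5, 6, 6, 8, 4, 1, 0, 0, 0, 0, 0, 0, 0, 0, 0]

slow=1 fast=1: a[fast]=5≠0 swap→a[1]=5, slow++,fast++
slow=2 fast=2: a[fast]=6≠0 swap→a[2]=6, slow++,fast++
slow=3 fast=3: a[fast]=0, fast++
slow=3 fast=4: a[fast]=6≠0 swap→a[3]=6, slow++,fast++
slow=4 fast=5: a[fast]=0, fast++
slow=4 fast=6: a[fast]=8≠0 swap→a[4]=8, slow++,fast++
slow=5 fast=7: a[fast]=0, fast++
slow=5 fast=8: a[fast]=4≠0 swap→a[5]=4, slow++,fast++
slow=6 fast=9: a[fast]=1≠0 swap→a[6]=1, slow++,fast++
slow=7 fast=10: a[fast]=0, fast++
slow=7 fast=11: a[fast]=0, fast++
slow=7 fast=12: a[fast]=0, fast++
slow=7 fast=13: a[fast]=0, fast++
slow=7 fast=14: a[fast]=0, fast++
slow=7 fast=15: a[fast]=0, fast++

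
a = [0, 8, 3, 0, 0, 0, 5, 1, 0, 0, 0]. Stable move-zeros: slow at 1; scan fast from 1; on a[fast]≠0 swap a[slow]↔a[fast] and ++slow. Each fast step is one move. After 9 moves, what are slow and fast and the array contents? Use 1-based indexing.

(s=1,f=1) a[fast]=0 → fast++
(s=1,f=2) a[fast]=8≠0 swap→a[1]=8 → slow++,fast++
(s=2,f=3) a[fast]=3≠0 swap→a[2]=3 → slow++,fast++
(s=3,f=4) a[fast]=0 → fast++
(s=3,f=5) a[fast]=0 → fast++
(s=3,f=6) a[fast]=0 → fast++
(s=3,f=7) a[fast]=5≠0 swap→a[3]=5 → slow++,fast++
(s=4,f=8) a[fast]=1≠0 swap→a[4]=1 → slow++,fast++
(s=5,f=9) a[fast]=0 → fast++

slow=5, fast=10, a=[8, 3, 5, 1, 0, 0, 0, 0, 0, 0, 0]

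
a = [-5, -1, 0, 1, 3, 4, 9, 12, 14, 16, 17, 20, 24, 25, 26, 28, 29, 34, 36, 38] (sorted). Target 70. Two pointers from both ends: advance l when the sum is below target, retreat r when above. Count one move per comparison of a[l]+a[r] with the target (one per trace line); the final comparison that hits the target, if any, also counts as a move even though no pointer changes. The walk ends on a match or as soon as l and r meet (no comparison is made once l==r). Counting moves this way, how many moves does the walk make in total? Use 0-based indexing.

19 moves

l=0 r=19: -5+38=33 <70, l++
l=1 r=19: -1+38=37 <70, l++
l=2 r=19: 0+38=38 <70, l++
l=3 r=19: 1+38=39 <70, l++
l=4 r=19: 3+38=41 <70, l++
l=5 r=19: 4+38=42 <70, l++
l=6 r=19: 9+38=47 <70, l++
l=7 r=19: 12+38=50 <70, l++
l=8 r=19: 14+38=52 <70, l++
l=9 r=19: 16+38=54 <70, l++
l=10 r=19: 17+38=55 <70, l++
l=11 r=19: 20+38=58 <70, l++
l=12 r=19: 24+38=62 <70, l++
l=13 r=19: 25+38=63 <70, l++
l=14 r=19: 26+38=64 <70, l++
l=15 r=19: 28+38=66 <70, l++
l=16 r=19: 29+38=67 <70, l++
l=17 r=19: 34+38=72 >70, r--
l=17 r=18: 34+36=70, found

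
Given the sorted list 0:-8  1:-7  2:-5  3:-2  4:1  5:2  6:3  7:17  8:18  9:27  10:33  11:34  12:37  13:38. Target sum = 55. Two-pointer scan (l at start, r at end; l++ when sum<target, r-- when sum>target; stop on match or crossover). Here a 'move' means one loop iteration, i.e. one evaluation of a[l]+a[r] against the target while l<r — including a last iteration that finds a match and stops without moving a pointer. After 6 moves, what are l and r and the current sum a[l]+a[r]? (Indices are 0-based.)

l=0 r=13: -8+38=30 <55, l++
l=1 r=13: -7+38=31 <55, l++
l=2 r=13: -5+38=33 <55, l++
l=3 r=13: -2+38=36 <55, l++
l=4 r=13: 1+38=39 <55, l++
l=5 r=13: 2+38=40 <55, l++

l=6, r=13, sum=41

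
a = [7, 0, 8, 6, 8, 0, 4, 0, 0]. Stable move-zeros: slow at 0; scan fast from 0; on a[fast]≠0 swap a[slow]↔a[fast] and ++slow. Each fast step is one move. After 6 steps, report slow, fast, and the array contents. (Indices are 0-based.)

(s=0,f=0) a[fast]=7≠0 swap→a[0]=7 → slow++,fast++
(s=1,f=1) a[fast]=0 → fast++
(s=1,f=2) a[fast]=8≠0 swap→a[1]=8 → slow++,fast++
(s=2,f=3) a[fast]=6≠0 swap→a[2]=6 → slow++,fast++
(s=3,f=4) a[fast]=8≠0 swap→a[3]=8 → slow++,fast++
(s=4,f=5) a[fast]=0 → fast++

slow=4, fast=6, a=[7, 8, 6, 8, 0, 0, 4, 0, 0]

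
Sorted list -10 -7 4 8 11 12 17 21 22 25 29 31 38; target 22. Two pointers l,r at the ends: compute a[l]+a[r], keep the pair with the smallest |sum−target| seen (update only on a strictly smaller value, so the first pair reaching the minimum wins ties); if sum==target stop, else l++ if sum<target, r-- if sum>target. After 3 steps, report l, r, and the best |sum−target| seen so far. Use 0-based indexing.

l=1, r=10, best |Δ|=1

[0,12] -10+38=28 d=6 * → r--
[0,11] -10+31=21 d=1 * → l++
[1,11] -7+31=24 d=2 → r--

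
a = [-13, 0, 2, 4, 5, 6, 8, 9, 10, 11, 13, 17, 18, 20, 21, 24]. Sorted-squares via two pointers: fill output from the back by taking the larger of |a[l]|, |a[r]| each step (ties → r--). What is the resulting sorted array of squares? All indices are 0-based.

[0,15] |-13|<=|24| out[15]=576 → r--
[0,14] |-13|<=|21| out[14]=441 → r--
[0,13] |-13|<=|20| out[13]=400 → r--
[0,12] |-13|<=|18| out[12]=324 → r--
[0,11] |-13|<=|17| out[11]=289 → r--
[0,10] |-13|<=|13| out[10]=169 → r--
[0,9] |-13|>|11| out[9]=169 → l++
[1,9] |0|<=|11| out[8]=121 → r--
[1,8] |0|<=|10| out[7]=100 → r--
[1,7] |0|<=|9| out[6]=81 → r--
[1,6] |0|<=|8| out[5]=64 → r--
[1,5] |0|<=|6| out[4]=36 → r--
[1,4] |0|<=|5| out[3]=25 → r--
[1,3] |0|<=|4| out[2]=16 → r--
[1,2] |0|<=|2| out[1]=4 → r--
[1,1] |0|<=|0| out[0]=0 → r--

[0, 4, 16, 25, 36, 64, 81, 100, 121, 169, 169, 289, 324, 400, 441, 576]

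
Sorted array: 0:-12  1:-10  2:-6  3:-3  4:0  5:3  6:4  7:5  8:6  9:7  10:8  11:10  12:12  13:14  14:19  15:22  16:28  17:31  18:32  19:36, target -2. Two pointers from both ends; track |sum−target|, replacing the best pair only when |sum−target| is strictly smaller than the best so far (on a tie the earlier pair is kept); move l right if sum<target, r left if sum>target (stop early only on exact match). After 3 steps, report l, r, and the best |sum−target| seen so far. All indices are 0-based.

l=0, r=16, best |Δ|=21

[0,19] -12+36=24 d=26 * → r--
[0,18] -12+32=20 d=22 * → r--
[0,17] -12+31=19 d=21 * → r--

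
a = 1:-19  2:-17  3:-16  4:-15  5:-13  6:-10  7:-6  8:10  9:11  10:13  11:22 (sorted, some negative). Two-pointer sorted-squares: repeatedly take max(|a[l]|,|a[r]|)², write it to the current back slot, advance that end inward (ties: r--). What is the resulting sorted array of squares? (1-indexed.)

[36, 100, 100, 121, 169, 169, 225, 256, 289, 361, 484]

[1,11] |-19|<=|22| out[11]=484 → r--
[1,10] |-19|>|13| out[10]=361 → l++
[2,10] |-17|>|13| out[9]=289 → l++
[3,10] |-16|>|13| out[8]=256 → l++
[4,10] |-15|>|13| out[7]=225 → l++
[5,10] |-13|<=|13| out[6]=169 → r--
[5,9] |-13|>|11| out[5]=169 → l++
[6,9] |-10|<=|11| out[4]=121 → r--
[6,8] |-10|<=|10| out[3]=100 → r--
[6,7] |-10|>|-6| out[2]=100 → l++
[7,7] |-6|<=|-6| out[1]=36 → r--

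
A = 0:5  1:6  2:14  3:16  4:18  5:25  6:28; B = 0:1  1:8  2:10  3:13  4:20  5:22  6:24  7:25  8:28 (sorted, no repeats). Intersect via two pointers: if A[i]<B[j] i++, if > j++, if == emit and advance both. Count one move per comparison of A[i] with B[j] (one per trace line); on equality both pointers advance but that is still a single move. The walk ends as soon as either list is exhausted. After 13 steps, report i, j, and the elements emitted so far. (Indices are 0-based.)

i=0 j=0: 5>1, j++
i=0 j=1: 5<8, i++
i=1 j=1: 6<8, i++
i=2 j=1: 14>8, j++
i=2 j=2: 14>10, j++
i=2 j=3: 14>13, j++
i=2 j=4: 14<20, i++
i=3 j=4: 16<20, i++
i=4 j=4: 18<20, i++
i=5 j=4: 25>20, j++
i=5 j=5: 25>22, j++
i=5 j=6: 25>24, j++
i=5 j=7: 25==25 emit, i++,j++

i=6, j=8, emitted=[25]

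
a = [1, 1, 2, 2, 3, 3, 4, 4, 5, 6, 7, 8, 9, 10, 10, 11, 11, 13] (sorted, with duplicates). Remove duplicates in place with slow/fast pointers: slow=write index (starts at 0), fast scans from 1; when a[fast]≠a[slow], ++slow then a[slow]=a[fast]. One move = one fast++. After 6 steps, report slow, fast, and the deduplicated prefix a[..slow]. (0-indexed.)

slow=3, fast=7, prefix=[1, 2, 3, 4]

slow=0 fast=1: a[fast]=1=a[slow] dup, fast++
slow=0 fast=2: a[fast]=2≠a[slow]=1 write a[1]=2, slow++,fast++
slow=1 fast=3: a[fast]=2=a[slow] dup, fast++
slow=1 fast=4: a[fast]=3≠a[slow]=2 write a[2]=3, slow++,fast++
slow=2 fast=5: a[fast]=3=a[slow] dup, fast++
slow=2 fast=6: a[fast]=4≠a[slow]=3 write a[3]=4, slow++,fast++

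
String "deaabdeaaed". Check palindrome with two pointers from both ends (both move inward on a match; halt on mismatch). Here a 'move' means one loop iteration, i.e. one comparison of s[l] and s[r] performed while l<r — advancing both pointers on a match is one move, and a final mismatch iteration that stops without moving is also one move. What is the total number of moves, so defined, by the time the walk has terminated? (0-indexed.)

5 moves

l=0 r=10: 'd'=='d', l++,r--
l=1 r=9: 'e'=='e', l++,r--
l=2 r=8: 'a'=='a', l++,r--
l=3 r=7: 'a'=='a', l++,r--
l=4 r=6: 'b'!='e', stop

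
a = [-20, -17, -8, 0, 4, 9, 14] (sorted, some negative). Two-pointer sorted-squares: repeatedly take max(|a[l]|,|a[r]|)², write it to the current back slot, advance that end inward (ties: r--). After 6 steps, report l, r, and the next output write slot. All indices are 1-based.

l=4, r=4, next write slot=1

[1,7] |-20|>|14| out[7]=400 → l++
[2,7] |-17|>|14| out[6]=289 → l++
[3,7] |-8|<=|14| out[5]=196 → r--
[3,6] |-8|<=|9| out[4]=81 → r--
[3,5] |-8|>|4| out[3]=64 → l++
[4,5] |0|<=|4| out[2]=16 → r--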